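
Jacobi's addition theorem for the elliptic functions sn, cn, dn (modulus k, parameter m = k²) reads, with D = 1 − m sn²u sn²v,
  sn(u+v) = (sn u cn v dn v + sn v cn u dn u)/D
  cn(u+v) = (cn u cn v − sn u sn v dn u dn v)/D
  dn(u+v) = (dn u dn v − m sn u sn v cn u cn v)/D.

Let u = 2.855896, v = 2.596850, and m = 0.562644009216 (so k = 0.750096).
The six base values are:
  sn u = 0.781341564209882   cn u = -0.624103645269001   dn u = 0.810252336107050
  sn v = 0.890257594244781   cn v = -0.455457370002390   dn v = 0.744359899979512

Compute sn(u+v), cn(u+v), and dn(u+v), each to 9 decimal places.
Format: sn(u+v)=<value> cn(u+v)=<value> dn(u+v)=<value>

m = k² = 0.562644009216
D = 1 − m·sn²u·sn²v = 0.7277631390486973
sn(u+v) = (sn u·cn v·dn v + sn v·cn u·dn u)/D = -0.7150804397516746/0.7277631390486973 = -0.9825730397480683
cn(u+v) = (cn u·cn v − sn u·sn v·dn u·dn v)/D = -0.1352743554505628/0.7277631390486973 = -0.1858768989418562
dn(u+v) = (dn u·dn v − m·sn u·sn v·cn u·cn v)/D = 0.4918706933895113/0.7277631390486973 = 0.675866455715887

sn(u+v)=-0.982573040 cn(u+v)=-0.185876899 dn(u+v)=0.675866456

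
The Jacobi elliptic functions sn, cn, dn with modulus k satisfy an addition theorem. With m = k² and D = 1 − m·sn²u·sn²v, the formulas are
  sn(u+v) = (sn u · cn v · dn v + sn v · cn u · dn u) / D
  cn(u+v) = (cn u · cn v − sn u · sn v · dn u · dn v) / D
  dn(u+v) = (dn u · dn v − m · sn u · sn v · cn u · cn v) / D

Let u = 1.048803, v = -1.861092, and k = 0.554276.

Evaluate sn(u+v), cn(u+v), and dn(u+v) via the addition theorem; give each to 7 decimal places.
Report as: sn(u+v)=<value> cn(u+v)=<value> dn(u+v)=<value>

sn u = 0.8423429126898103, cn u = 0.5389419425515578, dn u = 0.8843151576813998
sn v = -0.9929148002361918, cn v = -0.1188284455503956, dn v = 0.8349348178814351
m = k² = 0.307221884176
D = 1 − m·sn²u·sn²v = 0.7850913138180619
sn(u+v) = (sn u·cn v·dn v + sn v·cn u·dn u)/D = -0.5567899767174789/0.7850913138180619 = -0.7092040975586569
cn(u+v) = (cn u·cn v − sn u·sn v·dn u·dn v)/D = 0.5534919085763765/0.7850913138180619 = 0.7050032255287994
dn(u+v) = (dn u·dn v − m·sn u·sn v·cn u·cn v)/D = 0.7218898493491067/0.7850913138180619 = 0.9194979445618964

sn(u+v)=-0.7092041 cn(u+v)=0.7050032 dn(u+v)=0.9194979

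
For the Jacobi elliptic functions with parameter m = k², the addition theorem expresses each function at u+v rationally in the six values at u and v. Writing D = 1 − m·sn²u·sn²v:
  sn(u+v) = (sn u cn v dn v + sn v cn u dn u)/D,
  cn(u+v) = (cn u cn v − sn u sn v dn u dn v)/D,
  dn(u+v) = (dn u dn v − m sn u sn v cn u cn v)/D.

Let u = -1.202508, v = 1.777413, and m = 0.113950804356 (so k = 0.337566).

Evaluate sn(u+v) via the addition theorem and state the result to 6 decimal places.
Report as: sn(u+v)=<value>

sn(u+v)=0.540921

sn u = -0.9237732093659648, cn u = 0.3829400183549709, dn u = 0.9501364586296638
sn v = 0.9888450684259628, cn v = -0.1489477446947517, dn v = 0.9426437520672973
m = k² = 0.113950804356
D = 1 − m·sn²u·sn²v = 0.9049166170449626
sn(u+v) = (sn u·cn v·dn v + sn v·cn u·dn u)/D = 0.489488668013505/0.9049166170449626 = 0.5409212946182243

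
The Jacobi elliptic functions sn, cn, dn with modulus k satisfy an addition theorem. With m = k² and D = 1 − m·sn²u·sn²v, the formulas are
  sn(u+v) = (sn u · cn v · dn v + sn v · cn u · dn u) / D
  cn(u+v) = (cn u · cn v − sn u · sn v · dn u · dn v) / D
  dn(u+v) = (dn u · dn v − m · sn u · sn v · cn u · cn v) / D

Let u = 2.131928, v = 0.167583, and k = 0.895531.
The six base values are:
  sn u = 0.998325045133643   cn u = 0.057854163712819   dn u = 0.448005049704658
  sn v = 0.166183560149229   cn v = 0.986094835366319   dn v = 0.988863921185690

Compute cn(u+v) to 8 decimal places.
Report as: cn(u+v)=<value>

m = k² = 0.801975771961
D = 1 − m·sn²u·sn²v = 0.9779259867744569
cn(u+v) = (cn u·cn v − sn u·sn v·dn u·dn v)/D = -0.01644897555833431/0.9779259867744569 = -0.01682026633998019

cn(u+v)=-0.01682027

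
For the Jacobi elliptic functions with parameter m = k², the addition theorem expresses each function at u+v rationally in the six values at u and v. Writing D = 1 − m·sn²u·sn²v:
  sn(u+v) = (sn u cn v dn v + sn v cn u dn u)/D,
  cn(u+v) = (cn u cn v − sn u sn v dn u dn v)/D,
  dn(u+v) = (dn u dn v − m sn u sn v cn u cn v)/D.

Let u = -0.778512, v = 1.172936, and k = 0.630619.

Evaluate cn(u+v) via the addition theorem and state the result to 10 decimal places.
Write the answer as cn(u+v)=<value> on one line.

sn u = -0.6823670827948829, cn u = 0.7310096882518052, dn u = 0.902679436386027
sn v = 0.8875372684496769, cn v = 0.4607359299130969, dn v = 0.8286967480681296
m = k² = 0.397680323161
D = 1 − m·sn²u·sn²v = 0.8541375725324904
cn(u+v) = (cn u·cn v − sn u·sn v·dn u·dn v)/D = 0.7898396140262861/0.8541375725324904 = 0.9247217771774599

cn(u+v)=0.9247217772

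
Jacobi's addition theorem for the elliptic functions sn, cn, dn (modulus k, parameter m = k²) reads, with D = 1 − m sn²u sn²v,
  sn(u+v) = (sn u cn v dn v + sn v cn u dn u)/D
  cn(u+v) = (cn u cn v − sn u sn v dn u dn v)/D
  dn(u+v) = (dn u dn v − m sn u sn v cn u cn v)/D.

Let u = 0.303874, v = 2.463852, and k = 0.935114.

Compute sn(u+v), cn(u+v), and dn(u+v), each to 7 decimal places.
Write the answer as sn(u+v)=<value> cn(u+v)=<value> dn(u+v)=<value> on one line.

sn u = 0.2954002239629295, cn u = 0.9553735958684702, dn u = 0.961090731006975
sn v = 0.999996321155421, cn v = 0.002712503571249818, dn v = 0.3543560932685896
m = k² = 0.874438192996
D = 1 − m·sn²u·sn²v = 0.9236959546520669
sn(u+v) = (sn u·cn v·dn v + sn v·cn u·dn u)/D = 0.9184812661021366/0.9236959546520669 = 0.9943545400153944
cn(u+v) = (cn u·cn v − sn u·sn v·dn u·dn v)/D = -0.09801214445164091/0.9236959546520669 = -0.1061086648241949
dn(u+v) = (dn u·dn v − m·sn u·sn v·cn u·cn v)/D = 0.3398989625956188/0.9236959546520669 = 0.3679771042449246

sn(u+v)=0.9943545 cn(u+v)=-0.1061087 dn(u+v)=0.3679771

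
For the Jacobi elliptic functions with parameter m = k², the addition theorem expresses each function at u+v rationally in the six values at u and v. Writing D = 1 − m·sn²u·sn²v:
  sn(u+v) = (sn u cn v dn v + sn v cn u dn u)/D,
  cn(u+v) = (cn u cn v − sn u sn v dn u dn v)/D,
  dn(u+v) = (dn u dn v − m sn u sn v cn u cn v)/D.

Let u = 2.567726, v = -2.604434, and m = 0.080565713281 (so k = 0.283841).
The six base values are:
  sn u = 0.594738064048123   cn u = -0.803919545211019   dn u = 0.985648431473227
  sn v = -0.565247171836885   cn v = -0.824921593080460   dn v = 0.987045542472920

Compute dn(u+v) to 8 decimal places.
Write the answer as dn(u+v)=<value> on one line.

dn(u+v)=0.99994574

m = k² = 0.080565713281
D = 1 − m·sn²u·sn²v = 0.990895029935942
dn(u+v) = (dn u·dn v − m·sn u·sn v·cn u·cn v)/D = 0.9908412685621508/0.990895029935942 = 0.9999457446327138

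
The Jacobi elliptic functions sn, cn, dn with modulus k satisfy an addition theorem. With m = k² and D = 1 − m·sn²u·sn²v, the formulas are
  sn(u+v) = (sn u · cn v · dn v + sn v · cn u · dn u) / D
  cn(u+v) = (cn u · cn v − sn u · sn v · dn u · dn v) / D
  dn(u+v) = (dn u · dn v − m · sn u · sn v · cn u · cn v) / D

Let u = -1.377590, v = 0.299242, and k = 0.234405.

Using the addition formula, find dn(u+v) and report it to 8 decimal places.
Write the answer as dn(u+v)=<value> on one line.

dn(u+v)=0.97864931

sn u = -0.9781221663686456, cn u = 0.2080313141291657, dn u = 0.9733612806804034
sn v = 0.2945657030581767, cn v = 0.955631229388116, dn v = 0.997613361361468
m = k² = 0.054945704025
D = 1 − m·sn²u·sn²v = 0.9954387455118138
dn(u+v) = (dn u·dn v − m·sn u·sn v·cn u·cn v)/D = 0.9741854460454973/0.9954387455118138 = 0.9786493146241872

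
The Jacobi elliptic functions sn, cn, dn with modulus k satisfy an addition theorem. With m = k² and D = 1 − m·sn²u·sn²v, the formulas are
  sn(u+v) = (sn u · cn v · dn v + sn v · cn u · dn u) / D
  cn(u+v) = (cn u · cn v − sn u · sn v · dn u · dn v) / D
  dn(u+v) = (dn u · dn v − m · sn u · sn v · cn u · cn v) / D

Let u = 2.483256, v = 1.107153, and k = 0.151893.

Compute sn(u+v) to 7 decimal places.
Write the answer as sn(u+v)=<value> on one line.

sn u = 0.6253728612285071, cn u = -0.7803260757137816, dn u = 0.995478249633377
sn v = 0.8925979094924703, cn v = 0.4508536037004383, dn v = 0.9907664877626279
m = k² = 0.023071483449
D = 1 − m·sn²u·sn²v = 0.9928110525067695
sn(u+v) = (sn u·cn v·dn v + sn v·cn u·dn u)/D = -0.4140197414704778/0.9928110525067695 = -0.4170176595285787

sn(u+v)=-0.4170177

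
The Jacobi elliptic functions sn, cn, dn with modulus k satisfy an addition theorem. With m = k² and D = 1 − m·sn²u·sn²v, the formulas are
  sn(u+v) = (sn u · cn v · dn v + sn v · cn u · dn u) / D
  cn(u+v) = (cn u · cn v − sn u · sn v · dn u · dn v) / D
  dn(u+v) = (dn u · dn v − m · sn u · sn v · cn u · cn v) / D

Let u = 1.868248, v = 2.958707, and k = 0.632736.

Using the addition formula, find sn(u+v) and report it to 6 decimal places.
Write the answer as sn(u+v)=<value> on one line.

sn u = 0.9975436555801179, cn u = -0.07004752109714631, dn u = 0.7756349382887711
sn v = 0.551101030444683, cn v = -0.8344385263414008, dn v = 0.9372338505828785
m = k² = 0.400354845696
D = 1 − m·sn²u·sn²v = 0.8790039041793258
sn(u+v) = (sn u·cn v·dn v + sn v·cn u·dn u)/D = -0.8100850525013991/0.8790039041793258 = -0.9215943736424332

sn(u+v)=-0.921594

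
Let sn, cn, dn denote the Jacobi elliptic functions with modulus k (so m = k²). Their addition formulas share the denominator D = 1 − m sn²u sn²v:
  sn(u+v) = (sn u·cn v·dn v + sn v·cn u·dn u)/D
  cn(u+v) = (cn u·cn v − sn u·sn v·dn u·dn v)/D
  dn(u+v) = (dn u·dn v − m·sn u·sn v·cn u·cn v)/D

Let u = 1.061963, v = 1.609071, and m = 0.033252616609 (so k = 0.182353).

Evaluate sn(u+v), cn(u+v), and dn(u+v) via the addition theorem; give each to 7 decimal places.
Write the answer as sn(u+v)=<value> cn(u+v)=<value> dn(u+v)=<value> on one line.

sn u = 0.8707243202378239, cn u = 0.4917714490964064, dn u = 0.9873141183017109
sn v = 0.9996987168899489, cn v = -0.02454537529942913, dn v = 0.9832433153986394
m = k² = 0.033252616609
D = 1 − m·sn²u·sn²v = 0.9748043571050842
sn(u+v) = (sn u·cn v·dn v + sn v·cn u·dn u)/D = 0.4643724847274415/0.9748043571050842 = 0.4763750606393546
cn(u+v) = (cn u·cn v − sn u·sn v·dn u·dn v)/D = -0.857089102753686/0.9748043571050842 = -0.8792421746031359
dn(u+v) = (dn u·dn v − m·sn u·sn v·cn u·cn v)/D = 0.9711193955321626/0.9748043571050842 = 0.9962197936990506

sn(u+v)=0.4763751 cn(u+v)=-0.8792422 dn(u+v)=0.9962198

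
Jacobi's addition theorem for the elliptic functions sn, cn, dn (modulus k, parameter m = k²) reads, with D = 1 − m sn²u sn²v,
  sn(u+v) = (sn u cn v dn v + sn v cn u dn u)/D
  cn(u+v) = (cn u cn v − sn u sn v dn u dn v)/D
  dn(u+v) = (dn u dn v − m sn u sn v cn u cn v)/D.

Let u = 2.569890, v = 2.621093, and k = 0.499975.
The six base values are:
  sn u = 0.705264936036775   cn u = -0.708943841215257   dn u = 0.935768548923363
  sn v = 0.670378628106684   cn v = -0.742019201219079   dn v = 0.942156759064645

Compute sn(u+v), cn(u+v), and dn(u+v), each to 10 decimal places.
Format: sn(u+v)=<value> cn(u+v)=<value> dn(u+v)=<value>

sn(u+v)=-0.9932866535 cn(u+v)=0.1156789695 dn(u+v)=0.8679689343

m = k² = 0.249975000625
D = 1 − m·sn²u·sn²v = 0.9441219188994514
sn(u+v) = (sn u·cn v·dn v + sn v·cn u·dn u)/D = -0.9377837013142486/0.9441219188994514 = -0.9932866534942953
cn(u+v) = (cn u·cn v − sn u·sn v·dn u·dn v)/D = 0.1092150506831843/0.9441219188994514 = 0.1156789695238669
dn(u+v) = (dn u·dn v − m·sn u·sn v·cn u·cn v)/D = 0.8194684957585812/0.9441219188994514 = 0.8679689342599133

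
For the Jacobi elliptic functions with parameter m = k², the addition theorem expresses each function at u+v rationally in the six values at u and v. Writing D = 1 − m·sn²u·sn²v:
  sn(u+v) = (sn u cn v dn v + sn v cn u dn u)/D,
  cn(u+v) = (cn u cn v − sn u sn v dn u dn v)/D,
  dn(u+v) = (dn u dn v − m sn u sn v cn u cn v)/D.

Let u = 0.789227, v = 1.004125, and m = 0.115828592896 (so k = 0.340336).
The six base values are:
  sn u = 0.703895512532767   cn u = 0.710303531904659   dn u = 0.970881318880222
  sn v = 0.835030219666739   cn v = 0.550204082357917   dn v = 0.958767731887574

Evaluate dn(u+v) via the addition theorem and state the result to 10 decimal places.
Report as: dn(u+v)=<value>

dn(u+v)=0.9419355430

m = k² = 0.115828592896
D = 1 − m·sn²u·sn²v = 0.9599837341922837
dn(u+v) = (dn u·dn v − m·sn u·sn v·cn u·cn v)/D = 0.9042427999425518/0.9599837341922837 = 0.9419355430051828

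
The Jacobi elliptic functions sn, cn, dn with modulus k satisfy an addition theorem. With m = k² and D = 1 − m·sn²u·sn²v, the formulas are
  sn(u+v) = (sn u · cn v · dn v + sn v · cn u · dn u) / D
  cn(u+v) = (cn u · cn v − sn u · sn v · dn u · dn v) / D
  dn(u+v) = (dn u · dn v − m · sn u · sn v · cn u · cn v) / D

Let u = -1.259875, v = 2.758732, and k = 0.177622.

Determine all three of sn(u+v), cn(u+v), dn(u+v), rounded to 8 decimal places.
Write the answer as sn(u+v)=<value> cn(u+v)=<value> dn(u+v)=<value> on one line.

sn u = -0.9496865424938669, cn u = 0.3132019652014411, dn u = 0.9856699729241459
sn v = 0.3965389980792646, cn v = -0.9180178772781568, dn v = 0.9975164382667149
m = k² = 0.031549574884
D = 1 − m·sn²u·sn²v = 0.9955256918677079
sn(u+v) = (sn u·cn v·dn v + sn v·cn u·dn u)/D = 0.9920810321857833/0.9955256918677079 = 0.9965398585791773
cn(u+v) = (cn u·cn v − sn u·sn v·dn u·dn v)/D = 0.08274435778872949/0.9955256918677079 = 0.08311624548181436
dn(u+v) = (dn u·dn v − m·sn u·sn v·cn u·cn v)/D = 0.9798058633960802/0.9955256918677079 = 0.984209520055544

sn(u+v)=0.99653986 cn(u+v)=0.08311625 dn(u+v)=0.98420952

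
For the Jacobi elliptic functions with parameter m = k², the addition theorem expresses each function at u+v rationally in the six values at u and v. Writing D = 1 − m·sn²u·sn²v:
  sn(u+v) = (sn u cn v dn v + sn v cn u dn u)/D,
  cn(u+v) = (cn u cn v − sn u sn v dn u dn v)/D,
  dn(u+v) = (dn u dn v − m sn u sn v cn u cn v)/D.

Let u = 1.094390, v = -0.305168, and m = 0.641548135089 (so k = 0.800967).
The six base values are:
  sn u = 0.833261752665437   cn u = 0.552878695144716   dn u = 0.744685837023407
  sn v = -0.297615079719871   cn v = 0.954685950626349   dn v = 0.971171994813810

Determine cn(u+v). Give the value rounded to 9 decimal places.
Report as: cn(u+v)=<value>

cn(u+v)=0.736225031

m = k² = 0.641548135089
D = 1 − m·sn²u·sn²v = 0.960545003649568
cn(u+v) = (cn u·cn v − sn u·sn v·dn u·dn v)/D = 0.7071772752642623/0.960545003649568 = 0.7362250311826713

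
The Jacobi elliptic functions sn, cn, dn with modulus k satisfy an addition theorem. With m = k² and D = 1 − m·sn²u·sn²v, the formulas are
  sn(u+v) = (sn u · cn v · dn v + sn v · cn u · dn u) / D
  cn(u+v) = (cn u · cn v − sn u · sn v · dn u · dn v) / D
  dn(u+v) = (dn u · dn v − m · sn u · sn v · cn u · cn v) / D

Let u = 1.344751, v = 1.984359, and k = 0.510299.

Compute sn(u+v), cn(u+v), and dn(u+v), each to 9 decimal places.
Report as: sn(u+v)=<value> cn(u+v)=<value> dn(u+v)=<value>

sn(u+v)=0.053719402 cn(u+v)=-0.998556070 dn(u+v)=0.999624194

sn u = 0.9554328476933511, cn u = 0.2952085255350424, dn u = 0.8730914790212878
sn v = 0.968204757530566, cn v = -0.2501590444001135, dn v = 0.8694198997075953
m = k² = 0.260405069401
D = 1 − m·sn²u·sn²v = 0.7771645944044013
sn(u+v) = (sn u·cn v·dn v + sn v·cn u·dn u)/D = 0.04174881723493827/0.7771645944044013 = 0.05371940195877487
cn(u+v) = (cn u·cn v − sn u·sn v·dn u·dn v)/D = -0.7760424234893614/0.7771645944044013 = -0.998556070460338
dn(u+v) = (dn u·dn v − m·sn u·sn v·cn u·cn v)/D = 0.7768725315017548/0.7771645944044013 = 0.9996241942765415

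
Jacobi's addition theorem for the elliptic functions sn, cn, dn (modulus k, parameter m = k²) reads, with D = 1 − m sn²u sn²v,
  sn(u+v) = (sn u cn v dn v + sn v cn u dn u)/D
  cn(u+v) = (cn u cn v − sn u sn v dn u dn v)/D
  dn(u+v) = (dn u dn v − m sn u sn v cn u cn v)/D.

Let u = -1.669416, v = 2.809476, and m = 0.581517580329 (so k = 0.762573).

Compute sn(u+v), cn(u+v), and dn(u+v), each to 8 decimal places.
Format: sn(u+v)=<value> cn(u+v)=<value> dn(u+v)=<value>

sn u = -0.9856298592878661, cn u = 0.1689194496799623, dn u = 0.6596023913339565
sn v = 0.8199346232459989, cn v = -0.5724571718499488, dn v = 0.7804165077581654
m = k² = 0.581517580329
D = 1 − m·sn²u·sn²v = 0.6202052091836201
sn(u+v) = (sn u·cn v·dn v + sn v·cn u·dn u)/D = 0.5316919418597608/0.6202052091836201 = 0.8572839021452757
cn(u+v) = (cn u·cn v − sn u·sn v·dn u·dn v)/D = 0.3193089107117036/0.6202052091836201 = 0.5148439677441791
dn(u+v) = (dn u·dn v − m·sn u·sn v·cn u·cn v)/D = 0.4693203819569519/0.6202052091836201 = 0.7567178975725166

sn(u+v)=0.85728390 cn(u+v)=0.51484397 dn(u+v)=0.75671790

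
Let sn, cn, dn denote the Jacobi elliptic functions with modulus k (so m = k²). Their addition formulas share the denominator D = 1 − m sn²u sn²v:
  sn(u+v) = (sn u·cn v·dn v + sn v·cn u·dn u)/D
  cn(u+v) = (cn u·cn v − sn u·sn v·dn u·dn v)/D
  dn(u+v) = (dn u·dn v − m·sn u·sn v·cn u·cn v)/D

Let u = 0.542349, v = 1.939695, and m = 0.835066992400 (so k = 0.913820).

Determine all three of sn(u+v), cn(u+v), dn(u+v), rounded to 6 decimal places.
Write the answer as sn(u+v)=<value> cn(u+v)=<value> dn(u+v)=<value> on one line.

sn u = 0.4982787728227192, cn u = 0.8670168767413267, dn u = 0.8903191101585399
sn v = 0.9858373275590832, cn v = 0.1677043934760353, dn v = 0.4340726544531861
m = k² = 0.8350669924
D = 1 − m·sn²u·sn²v = 0.7984992780820885
sn(u+v) = (sn u·cn v·dn v + sn v·cn u·dn u)/D = 0.7972618674412908/0.7984992780820885 = 0.9984503296687132
cn(u+v) = (cn u·cn v − sn u·sn v·dn u·dn v)/D = -0.04443660452422284/0.7984992780820885 = -0.05565014990490023
dn(u+v) = (dn u·dn v − m·sn u·sn v·cn u·cn v)/D = 0.32681860373673/0.7984992780820885 = 0.4092910447229382

sn(u+v)=0.998450 cn(u+v)=-0.055650 dn(u+v)=0.409291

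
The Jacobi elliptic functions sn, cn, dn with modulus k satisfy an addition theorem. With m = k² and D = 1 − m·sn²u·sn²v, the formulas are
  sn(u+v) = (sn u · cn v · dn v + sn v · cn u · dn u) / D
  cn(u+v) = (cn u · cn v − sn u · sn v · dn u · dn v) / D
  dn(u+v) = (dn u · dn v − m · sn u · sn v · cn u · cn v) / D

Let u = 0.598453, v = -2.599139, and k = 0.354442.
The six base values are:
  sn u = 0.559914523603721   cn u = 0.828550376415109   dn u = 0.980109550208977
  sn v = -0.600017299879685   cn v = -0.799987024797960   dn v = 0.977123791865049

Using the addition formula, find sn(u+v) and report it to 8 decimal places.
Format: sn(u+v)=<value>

m = k² = 0.125629131364
D = 1 − m·sn²u·sn²v = 0.9858204853036057
sn(u+v) = (sn u·cn v·dn v + sn v·cn u·dn u)/D = -0.9249336738987368/0.9858204853036057 = -0.9382374252589026

sn(u+v)=-0.93823743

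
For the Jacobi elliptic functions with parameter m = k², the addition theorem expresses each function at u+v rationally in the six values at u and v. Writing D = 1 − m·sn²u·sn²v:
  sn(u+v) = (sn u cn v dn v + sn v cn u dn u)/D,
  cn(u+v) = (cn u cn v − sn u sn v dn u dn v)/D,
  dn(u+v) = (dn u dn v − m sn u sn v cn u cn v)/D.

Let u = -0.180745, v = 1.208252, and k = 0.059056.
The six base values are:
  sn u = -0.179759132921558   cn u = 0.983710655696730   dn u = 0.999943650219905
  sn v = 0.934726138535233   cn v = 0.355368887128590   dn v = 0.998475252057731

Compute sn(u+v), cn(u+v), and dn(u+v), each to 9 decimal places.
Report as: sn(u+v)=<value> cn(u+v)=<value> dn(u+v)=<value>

sn(u+v)=0.855749109 cn(u+v)=0.517391015 dn(u+v)=0.998722183

m = k² = 0.003487611136
D = 1 − m·sn²u·sn²v = 0.999901535708643
sn(u+v) = (sn u·cn v·dn v + sn v·cn u·dn u)/D = 0.8556648481144557/0.999901535708643 = 0.8557491088440374
cn(u+v) = (cn u·cn v − sn u·sn v·dn u·dn v)/D = 0.5173400707598129/0.999901535708643 = 0.5173910152994889
dn(u+v) = (dn u·dn v − m·sn u·sn v·cn u·cn v)/D = 0.9986238449030836/0.999901535708643 = 0.9987221833751321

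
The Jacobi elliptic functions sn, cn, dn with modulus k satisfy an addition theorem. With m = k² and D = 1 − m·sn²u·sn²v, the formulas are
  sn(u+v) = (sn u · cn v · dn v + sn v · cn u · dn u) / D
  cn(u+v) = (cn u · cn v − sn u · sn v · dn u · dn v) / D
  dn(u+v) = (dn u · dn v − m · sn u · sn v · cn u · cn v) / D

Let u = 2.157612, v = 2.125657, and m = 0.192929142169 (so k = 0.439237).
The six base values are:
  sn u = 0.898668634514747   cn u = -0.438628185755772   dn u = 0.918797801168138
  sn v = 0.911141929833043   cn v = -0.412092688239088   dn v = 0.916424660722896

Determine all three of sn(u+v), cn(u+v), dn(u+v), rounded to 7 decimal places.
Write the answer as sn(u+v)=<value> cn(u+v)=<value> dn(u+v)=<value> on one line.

m = k² = 0.192929142169
D = 1 − m·sn²u·sn²v = 0.8706492154045098
sn(u+v) = (sn u·cn v·dn v + sn v·cn u·dn u)/D = -0.7065837864076199/0.8706492154045098 = -0.8115596659434604
cn(u+v) = (cn u·cn v − sn u·sn v·dn u·dn v)/D = -0.5086938264519823/0.8706492154045098 = -0.5842695513320362
dn(u+v) = (dn u·dn v − m·sn u·sn v·cn u·cn v)/D = 0.8134544411942976/0.8706492154045098 = 0.934307901278428

sn(u+v)=-0.8115597 cn(u+v)=-0.5842696 dn(u+v)=0.9343079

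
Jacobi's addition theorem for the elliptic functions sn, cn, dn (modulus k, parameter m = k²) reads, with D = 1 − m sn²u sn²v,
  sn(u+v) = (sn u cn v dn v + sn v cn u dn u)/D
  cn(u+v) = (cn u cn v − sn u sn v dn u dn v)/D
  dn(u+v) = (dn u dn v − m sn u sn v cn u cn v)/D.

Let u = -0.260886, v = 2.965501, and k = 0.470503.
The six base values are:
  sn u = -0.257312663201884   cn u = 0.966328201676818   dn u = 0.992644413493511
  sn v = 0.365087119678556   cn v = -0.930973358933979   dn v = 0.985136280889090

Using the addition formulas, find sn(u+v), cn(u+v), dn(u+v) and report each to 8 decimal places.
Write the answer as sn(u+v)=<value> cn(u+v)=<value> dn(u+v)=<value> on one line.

m = k² = 0.221373073009
D = 1 − m·sn²u·sn²v = 0.9980463798055463
sn(u+v) = (sn u·cn v·dn v + sn v·cn u·dn u)/D = 0.5861895852740026/0.9980463798055463 = 0.587337018734753
cn(u+v) = (cn u·cn v − sn u·sn v·dn u·dn v)/D = -0.807761317691835/0.9980463798055463 = -0.8093424654766191
dn(u+v) = (dn u·dn v − m·sn u·sn v·cn u·cn v)/D = 0.9591812929533642/0.9980463798055463 = 0.9610588369052004

sn(u+v)=0.58733702 cn(u+v)=-0.80934247 dn(u+v)=0.96105884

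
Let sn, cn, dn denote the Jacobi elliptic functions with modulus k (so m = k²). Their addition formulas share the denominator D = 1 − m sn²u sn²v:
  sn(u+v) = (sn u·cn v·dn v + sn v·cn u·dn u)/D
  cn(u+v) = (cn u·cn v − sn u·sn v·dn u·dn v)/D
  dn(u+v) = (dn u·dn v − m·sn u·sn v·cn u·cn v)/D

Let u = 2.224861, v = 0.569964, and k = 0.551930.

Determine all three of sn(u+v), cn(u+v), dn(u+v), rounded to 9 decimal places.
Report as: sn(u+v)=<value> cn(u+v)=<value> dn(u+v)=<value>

sn u = 0.9092948630335189, cn u = -0.4161524384896166, dn u = 0.864944738195533
sn v = 0.5321920966189058, cn v = 0.8466236308398043, dn v = 0.9558875727145257
m = k² = 0.3046267249
D = 1 − m·sn²u·sn²v = 0.9286630860146565
sn(u+v) = (sn u·cn v·dn v + sn v·cn u·dn u)/D = 0.5443094861568967/0.9286630860146565 = 0.5861215917311763
cn(u+v) = (cn u·cn v − sn u·sn v·dn u·dn v)/D = -0.7524242889526363/0.9286630860146565 = -0.8102231048955049
dn(u+v) = (dn u·dn v − m·sn u·sn v·cn u·cn v)/D = 0.8787277789462653/0.9286630860146565 = 0.9462288231109865

sn(u+v)=0.586121592 cn(u+v)=-0.810223105 dn(u+v)=0.946228823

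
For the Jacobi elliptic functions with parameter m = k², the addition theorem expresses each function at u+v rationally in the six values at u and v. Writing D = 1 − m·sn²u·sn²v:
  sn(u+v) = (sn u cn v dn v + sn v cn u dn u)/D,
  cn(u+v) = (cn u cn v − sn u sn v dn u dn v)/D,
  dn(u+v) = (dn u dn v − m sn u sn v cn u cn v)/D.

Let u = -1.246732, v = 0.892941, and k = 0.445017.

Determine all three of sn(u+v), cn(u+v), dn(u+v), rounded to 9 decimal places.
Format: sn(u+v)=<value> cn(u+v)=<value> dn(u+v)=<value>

sn u = -0.9320076406438591, cn u = 0.36243862622721, dn u = 0.9099311893418281
sn v = 0.7662466036131458, cn v = 0.6425466072210782, dn v = 0.9400659202172877
m = k² = 0.198040130289
D = 1 − m·sn²u·sn²v = 0.898998162725151
sn(u+v) = (sn u·cn v·dn v + sn v·cn u·dn u)/D = -0.3102626299510132/0.898998162725151 = -0.3451204271769677
cn(u+v) = (cn u·cn v − sn u·sn v·dn u·dn v)/D = 0.8437622870448037/0.898998162725151 = 0.938558410939451
dn(u+v) = (dn u·dn v − m·sn u·sn v·cn u·cn v)/D = 0.8883320209333235/0.898998162725151 = 0.9881355243713792

sn(u+v)=-0.345120427 cn(u+v)=0.938558411 dn(u+v)=0.988135524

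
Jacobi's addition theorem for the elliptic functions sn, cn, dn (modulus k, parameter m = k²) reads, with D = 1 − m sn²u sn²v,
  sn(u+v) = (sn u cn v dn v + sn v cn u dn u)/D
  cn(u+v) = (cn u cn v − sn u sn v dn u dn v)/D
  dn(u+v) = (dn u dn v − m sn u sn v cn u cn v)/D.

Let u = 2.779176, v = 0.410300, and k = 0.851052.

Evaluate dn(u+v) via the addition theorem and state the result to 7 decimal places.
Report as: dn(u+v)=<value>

dn(u+v)=0.7316286

sn u = 0.9328827654955334, cn u = -0.3601801574787339, dn u = 0.6080068970960008
sn v = 0.3915177858168305, cn v = 0.920170540383187, dn v = 0.9428554665259884
m = k² = 0.724289506704
D = 1 − m·sn²u·sn²v = 0.9033794901781174
dn(u+v) = (dn u·dn v − m·sn u·sn v·cn u·cn v)/D = 0.66093825105422/0.9033794901781174 = 0.7316285771817824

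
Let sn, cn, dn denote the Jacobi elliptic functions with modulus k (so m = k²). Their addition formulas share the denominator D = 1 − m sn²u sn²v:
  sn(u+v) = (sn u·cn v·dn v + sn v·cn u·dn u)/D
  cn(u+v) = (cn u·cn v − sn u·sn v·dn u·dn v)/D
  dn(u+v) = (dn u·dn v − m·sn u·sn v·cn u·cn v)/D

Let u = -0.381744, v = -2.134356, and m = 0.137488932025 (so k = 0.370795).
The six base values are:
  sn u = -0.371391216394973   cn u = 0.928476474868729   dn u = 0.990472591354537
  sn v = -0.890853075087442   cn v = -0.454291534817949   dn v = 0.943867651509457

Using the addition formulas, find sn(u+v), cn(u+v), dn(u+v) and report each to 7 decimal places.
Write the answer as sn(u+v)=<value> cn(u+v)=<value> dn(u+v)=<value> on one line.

m = k² = 0.137488932025
D = 1 − m·sn²u·sn²v = 0.9849497691365294
sn(u+v) = (sn u·cn v·dn v + sn v·cn u·dn u)/D = -0.6600064166441814/0.9849497691365294 = -0.67009144763066
cn(u+v) = (cn u·cn v − sn u·sn v·dn u·dn v)/D = -0.7311070904529717/0.9849497691365294 = -0.7422785540565256
dn(u+v) = (dn u·dn v − m·sn u·sn v·cn u·cn v)/D = 0.9540622120172134/0.9849497691365294 = 0.9686404747864512

sn(u+v)=-0.6700914 cn(u+v)=-0.7422786 dn(u+v)=0.9686405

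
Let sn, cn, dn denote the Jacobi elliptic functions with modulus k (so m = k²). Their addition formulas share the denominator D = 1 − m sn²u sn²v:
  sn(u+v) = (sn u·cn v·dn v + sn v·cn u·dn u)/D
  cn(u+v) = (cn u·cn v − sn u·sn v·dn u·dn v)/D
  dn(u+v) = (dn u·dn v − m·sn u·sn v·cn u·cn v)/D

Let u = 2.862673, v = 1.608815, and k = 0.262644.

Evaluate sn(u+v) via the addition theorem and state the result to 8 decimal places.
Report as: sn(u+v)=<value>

sn(u+v)=-0.95097293

sn u = 0.3286585196070134, cn u = -0.944448822059579, dn u = 0.9962674465749803
sn v = 0.9999550619249277, cn v = -0.009480196765573927, dn v = 0.9648960197605063
m = k² = 0.068981870736
D = 1 − m·sn²u·sn²v = 0.9925494947728976
sn(u+v) = (sn u·cn v·dn v + sn v·cn u·dn u)/D = -0.9438877053761176/0.9925494947728976 = -0.9509729341931566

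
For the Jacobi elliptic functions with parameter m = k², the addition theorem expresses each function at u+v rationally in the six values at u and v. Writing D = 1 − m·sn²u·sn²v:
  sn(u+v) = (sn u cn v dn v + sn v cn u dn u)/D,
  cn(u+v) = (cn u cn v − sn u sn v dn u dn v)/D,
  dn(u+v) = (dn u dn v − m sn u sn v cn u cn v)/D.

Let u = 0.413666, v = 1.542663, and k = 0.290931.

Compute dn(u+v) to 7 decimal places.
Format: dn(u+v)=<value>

sn u = 0.4010856130392773, cn u = 0.9160405727984471, dn u = 0.9931685934416023
sn v = 0.9981807199609954, cn v = 0.06029303689605295, dn v = 0.9569048248924359
m = k² = 0.084640846761
D = 1 − m·sn²u·sn²v = 0.986433353093946
dn(u+v) = (dn u·dn v − m·sn u·sn v·cn u·cn v)/D = 0.9484962401417832/0.986433353093946 = 0.961541129126288

dn(u+v)=0.9615411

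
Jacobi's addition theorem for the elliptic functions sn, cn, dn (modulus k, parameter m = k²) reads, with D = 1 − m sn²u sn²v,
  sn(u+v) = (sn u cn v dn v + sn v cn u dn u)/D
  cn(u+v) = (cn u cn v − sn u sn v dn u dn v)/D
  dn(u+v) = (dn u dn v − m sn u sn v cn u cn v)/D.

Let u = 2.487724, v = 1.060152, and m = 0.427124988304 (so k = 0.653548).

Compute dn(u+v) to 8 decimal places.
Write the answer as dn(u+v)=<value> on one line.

sn u = 0.8577623311499038, cn u = -0.5140464796691859, dn u = 0.8280942787693035
sn v = 0.8375664908469427, cn v = 0.5463354037679951, dn v = 0.8368777042960584
m = k² = 0.427124988304
D = 1 − m·sn²u·sn²v = 0.779541165043417
dn(u+v) = (dn u·dn v − m·sn u·sn v·cn u·cn v)/D = 0.7791929420940405/0.779541165043417 = 0.99955329754862

dn(u+v)=0.99955330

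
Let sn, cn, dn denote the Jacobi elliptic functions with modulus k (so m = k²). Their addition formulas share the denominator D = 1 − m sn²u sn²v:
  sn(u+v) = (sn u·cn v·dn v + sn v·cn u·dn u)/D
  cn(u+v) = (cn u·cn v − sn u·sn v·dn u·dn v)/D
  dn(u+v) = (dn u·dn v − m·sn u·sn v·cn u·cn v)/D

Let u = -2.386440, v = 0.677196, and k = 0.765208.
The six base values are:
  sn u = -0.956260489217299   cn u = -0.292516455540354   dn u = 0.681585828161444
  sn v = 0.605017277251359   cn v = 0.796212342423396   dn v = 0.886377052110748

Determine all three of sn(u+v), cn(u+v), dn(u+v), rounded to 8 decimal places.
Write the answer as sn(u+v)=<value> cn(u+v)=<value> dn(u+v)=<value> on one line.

sn(u+v)=-0.98942381 cn(u+v)=0.14505355 dn(u+v)=0.65328161

m = k² = 0.585543283264
D = 1 − m·sn²u·sn²v = 0.8040041024393484
sn(u+v) = (sn u·cn v·dn v + sn v·cn u·dn u)/D = -0.7955007987379306/0.8040041024393484 = -0.9894238055805701
cn(u+v) = (cn u·cn v − sn u·sn v·dn u·dn v)/D = 0.1166236508887314/0.8040041024393484 = 0.1450535520091194
dn(u+v) = (dn u·dn v − m·sn u·sn v·cn u·cn v)/D = 0.5252410929603999/0.8040041024393484 = 0.6532816080997827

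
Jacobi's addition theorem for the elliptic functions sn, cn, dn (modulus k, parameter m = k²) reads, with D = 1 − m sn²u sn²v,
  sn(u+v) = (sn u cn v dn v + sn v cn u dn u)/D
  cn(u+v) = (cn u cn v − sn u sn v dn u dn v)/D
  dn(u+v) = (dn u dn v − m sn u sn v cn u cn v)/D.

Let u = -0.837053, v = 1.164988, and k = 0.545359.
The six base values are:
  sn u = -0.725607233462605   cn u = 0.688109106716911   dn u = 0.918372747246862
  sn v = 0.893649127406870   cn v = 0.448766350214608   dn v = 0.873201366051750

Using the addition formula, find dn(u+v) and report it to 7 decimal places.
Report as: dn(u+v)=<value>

m = k² = 0.297416438881
D = 1 − m·sn²u·sn²v = 0.8749446582065707
dn(u+v) = (dn u·dn v − m·sn u·sn v·cn u·cn v)/D = 0.8614783733906498/0.8749446582065707 = 0.9846089867632045

dn(u+v)=0.9846090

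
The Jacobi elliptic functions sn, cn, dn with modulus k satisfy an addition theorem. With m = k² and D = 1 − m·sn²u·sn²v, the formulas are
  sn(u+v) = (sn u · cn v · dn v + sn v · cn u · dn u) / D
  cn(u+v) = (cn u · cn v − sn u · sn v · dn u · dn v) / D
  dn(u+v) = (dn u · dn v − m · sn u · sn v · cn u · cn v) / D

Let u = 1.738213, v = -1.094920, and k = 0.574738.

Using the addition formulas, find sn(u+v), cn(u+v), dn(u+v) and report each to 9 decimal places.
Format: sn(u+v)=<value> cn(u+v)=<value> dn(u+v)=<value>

sn u = 0.9999873380495605, cn u = -0.005032269920616491, dn u = 0.8183425910884853
sn v = -0.8615448993070157, cn v = 0.5076813828357942, dn v = 0.8688003263979562
m = k² = 0.330323768644
D = 1 − m·sn²u·sn²v = 0.7548202161756656
sn(u+v) = (sn u·cn v·dn v + sn v·cn u·dn u)/D = 0.444616112234975/0.7548202161756656 = 0.5890357766086934
cn(u+v) = (cn u·cn v − sn u·sn v·dn u·dn v)/D = 0.6099754679399285/0.7548202161756656 = 0.8081069569524776
dn(u+v) = (dn u·dn v − m·sn u·sn v·cn u·cn v)/D = 0.71024925500659/0.7548202161756656 = 0.9409515534773344

sn(u+v)=0.589035777 cn(u+v)=0.808106957 dn(u+v)=0.940951553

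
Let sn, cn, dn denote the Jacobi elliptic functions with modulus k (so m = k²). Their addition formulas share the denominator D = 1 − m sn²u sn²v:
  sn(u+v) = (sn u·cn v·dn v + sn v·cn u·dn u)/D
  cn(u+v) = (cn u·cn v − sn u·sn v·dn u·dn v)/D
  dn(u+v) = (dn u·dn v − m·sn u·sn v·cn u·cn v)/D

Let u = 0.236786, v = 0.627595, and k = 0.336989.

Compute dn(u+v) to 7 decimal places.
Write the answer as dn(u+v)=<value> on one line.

dn(u+v)=0.9671953

sn u = 0.2343380512528887, cn u = 0.9721551716341371, dn u = 0.9968770448068441
sn v = 0.5836999416681276, cn v = 0.8119694440658617, dn v = 0.9804636297060238
m = k² = 0.113561586121
D = 1 − m·sn²u·sn²v = 0.9978753060680099
dn(u+v) = (dn u·dn v − m·sn u·sn v·cn u·cn v)/D = 0.9651403102785483/0.9978753060680099 = 0.9671953042725856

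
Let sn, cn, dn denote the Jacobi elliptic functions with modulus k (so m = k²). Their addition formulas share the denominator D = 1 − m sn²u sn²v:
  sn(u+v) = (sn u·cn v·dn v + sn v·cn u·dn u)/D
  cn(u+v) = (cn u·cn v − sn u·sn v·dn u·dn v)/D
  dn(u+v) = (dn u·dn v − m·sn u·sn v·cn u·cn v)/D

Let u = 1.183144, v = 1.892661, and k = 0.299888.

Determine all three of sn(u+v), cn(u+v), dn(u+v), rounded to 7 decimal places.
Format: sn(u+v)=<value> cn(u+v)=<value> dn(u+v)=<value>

sn u = 0.9185569360397456, cn u = 0.3952886986156759, dn u = 0.9613113299950237
sn v = 0.9632715105614362, cn v = -0.2685293223107841, dn v = 0.9573672557737654
m = k² = 0.089932812544
D = 1 − m·sn²u·sn²v = 0.9295910659728264
sn(u+v) = (sn u·cn v·dn v + sn v·cn u·dn u)/D = 0.1298951423433605/0.9295910659728264 = 0.1397336389065056
cn(u+v) = (cn u·cn v − sn u·sn v·dn u·dn v)/D = -0.9204709674574716/0.9295910659728264 = -0.9901891284789721
dn(u+v) = (dn u·dn v − m·sn u·sn v·cn u·cn v)/D = 0.9287745346708821/0.9295910659728264 = 0.9991216231181291

sn(u+v)=0.1397336 cn(u+v)=-0.9901891 dn(u+v)=0.9991216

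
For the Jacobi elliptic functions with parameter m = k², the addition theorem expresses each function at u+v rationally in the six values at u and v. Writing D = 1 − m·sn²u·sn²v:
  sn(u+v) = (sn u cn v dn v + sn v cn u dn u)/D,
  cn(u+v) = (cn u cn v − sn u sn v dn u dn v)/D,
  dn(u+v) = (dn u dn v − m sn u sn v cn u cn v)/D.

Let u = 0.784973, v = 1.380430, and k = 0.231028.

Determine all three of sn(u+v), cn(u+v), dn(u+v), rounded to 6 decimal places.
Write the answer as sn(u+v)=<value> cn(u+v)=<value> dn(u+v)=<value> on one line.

sn u = 0.7041133454296048, cn u = 0.7100875979679761, dn u = 0.9866805482500957
sn v = 0.9787900086603683, cn v = 0.2048661000425307, dn v = 0.9740976202062475
m = k² = 0.053373936784
D = 1 − m·sn²u·sn²v = 0.9746490964173497
sn(u+v) = (sn u·cn v·dn v + sn v·cn u·dn u)/D = 0.8262818361332963/0.9746490964173497 = 0.8477736645635572
cn(u+v) = (cn u·cn v − sn u·sn v·dn u·dn v)/D = -0.5169131343111187/0.9746490964173497 = -0.5303581937450172
dn(u+v) = (dn u·dn v − m·sn u·sn v·cn u·cn v)/D = 0.9557720702486514/0.9746490964173497 = 0.9806319769462803

sn(u+v)=0.847774 cn(u+v)=-0.530358 dn(u+v)=0.980632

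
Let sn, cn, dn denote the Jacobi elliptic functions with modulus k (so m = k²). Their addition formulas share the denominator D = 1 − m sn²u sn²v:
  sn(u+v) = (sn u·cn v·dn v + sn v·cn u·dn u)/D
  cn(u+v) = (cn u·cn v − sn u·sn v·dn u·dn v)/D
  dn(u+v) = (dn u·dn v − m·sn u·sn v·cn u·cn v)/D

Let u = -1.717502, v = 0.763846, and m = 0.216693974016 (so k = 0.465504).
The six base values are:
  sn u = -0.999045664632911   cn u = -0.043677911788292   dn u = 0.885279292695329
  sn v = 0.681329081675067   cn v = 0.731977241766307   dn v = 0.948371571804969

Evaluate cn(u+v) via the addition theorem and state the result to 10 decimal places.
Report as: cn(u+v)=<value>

m = k² = 0.216693974016
D = 1 − m·sn²u·sn²v = 0.8996005423820061
cn(u+v) = (cn u·cn v − sn u·sn v·dn u·dn v)/D = 0.5395088457345267/0.8996005423820061 = 0.5997204540428454

cn(u+v)=0.5997204540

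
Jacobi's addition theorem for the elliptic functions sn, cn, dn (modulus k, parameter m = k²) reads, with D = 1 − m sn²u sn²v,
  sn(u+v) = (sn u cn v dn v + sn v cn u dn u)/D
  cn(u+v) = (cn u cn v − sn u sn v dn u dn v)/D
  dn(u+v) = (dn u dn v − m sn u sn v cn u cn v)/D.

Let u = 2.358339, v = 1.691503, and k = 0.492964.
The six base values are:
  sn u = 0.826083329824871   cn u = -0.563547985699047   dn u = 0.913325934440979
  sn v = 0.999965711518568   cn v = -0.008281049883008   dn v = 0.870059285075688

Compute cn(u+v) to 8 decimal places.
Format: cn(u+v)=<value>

m = k² = 0.243013505296
D = 1 − m·sn²u·sn²v = 0.8341756348387245
cn(u+v) = (cn u·cn v − sn u·sn v·dn u·dn v)/D = -0.6517559484607108/0.8341756348387245 = -0.7813174123537163

cn(u+v)=-0.78131741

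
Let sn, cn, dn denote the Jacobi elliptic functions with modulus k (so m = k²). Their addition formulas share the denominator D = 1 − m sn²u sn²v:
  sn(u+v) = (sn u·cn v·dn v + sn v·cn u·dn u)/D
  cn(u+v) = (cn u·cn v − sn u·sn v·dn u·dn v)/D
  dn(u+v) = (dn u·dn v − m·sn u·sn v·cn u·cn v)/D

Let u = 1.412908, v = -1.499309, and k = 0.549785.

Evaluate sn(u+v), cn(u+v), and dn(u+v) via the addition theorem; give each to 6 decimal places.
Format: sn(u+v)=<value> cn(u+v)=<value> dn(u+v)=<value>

sn(u+v)=-0.086261 cn(u+v)=0.996273 dn(u+v)=0.998875

sn u = 0.9679982177745069, cn u = 0.2509570688093449, dn u = 0.8466243829395571
sn v = -0.9837056821985928, cn v = 0.1797863476746805, dn v = 0.8411340903320861
m = k² = 0.302263546225
D = 1 − m·sn²u·sn²v = 0.7259276341423883
sn(u+v) = (sn u·cn v·dn v + sn v·cn u·dn u)/D = -0.06261940405543393/0.7259276341423883 = -0.08626122096786213
cn(u+v) = (cn u·cn v − sn u·sn v·dn u·dn v)/D = 0.7232217780510398/0.7259276341423883 = 0.9962725539515448
dn(u+v) = (dn u·dn v − m·sn u·sn v·cn u·cn v)/D = 0.7251108172465774/0.7259276341423883 = 0.9988747956994696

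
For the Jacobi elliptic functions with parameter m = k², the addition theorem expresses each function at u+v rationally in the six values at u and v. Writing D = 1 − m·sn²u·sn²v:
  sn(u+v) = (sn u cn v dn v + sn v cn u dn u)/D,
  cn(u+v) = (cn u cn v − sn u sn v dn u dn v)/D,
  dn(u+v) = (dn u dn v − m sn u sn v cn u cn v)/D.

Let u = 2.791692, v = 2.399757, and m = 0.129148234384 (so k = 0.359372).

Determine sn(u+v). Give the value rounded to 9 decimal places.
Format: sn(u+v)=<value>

sn u = 0.441650242740107, cn u = -0.8971873065796264, dn u = 0.9873241612003029
sn v = 0.7445829874210627, cn v = -0.667529905579612, dn v = 0.9635350148516938
m = k² = 0.129148234384
D = 1 − m·sn²u·sn²v = 0.9860340128467808
sn(u+v) = (sn u·cn v·dn v + sn v·cn u·dn u)/D = -0.9436268888257081/0.9860340128467808 = -0.9569922300158399

sn(u+v)=-0.956992230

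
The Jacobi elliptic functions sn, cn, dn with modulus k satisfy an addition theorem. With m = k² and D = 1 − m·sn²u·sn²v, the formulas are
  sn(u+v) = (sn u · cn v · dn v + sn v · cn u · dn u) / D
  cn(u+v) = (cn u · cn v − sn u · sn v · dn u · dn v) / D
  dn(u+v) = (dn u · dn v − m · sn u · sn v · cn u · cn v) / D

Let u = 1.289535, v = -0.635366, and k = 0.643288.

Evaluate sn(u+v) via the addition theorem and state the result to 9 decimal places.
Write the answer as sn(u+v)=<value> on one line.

sn u = 0.9258957041869948, cn u = 0.3777792278144327, dn u = 0.8032681243688073
sn v = -0.5803373949421641, cn v = 0.8143761465267402, dn v = 0.9277009915436574
m = k² = 0.413819450944
D = 1 − m·sn²u·sn²v = 0.8805197424104341
sn(u+v) = (sn u·cn v·dn v + sn v·cn u·dn u)/D = 0.5234039120377233/0.8805197424104341 = 0.5944260949844217

sn(u+v)=0.594426095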